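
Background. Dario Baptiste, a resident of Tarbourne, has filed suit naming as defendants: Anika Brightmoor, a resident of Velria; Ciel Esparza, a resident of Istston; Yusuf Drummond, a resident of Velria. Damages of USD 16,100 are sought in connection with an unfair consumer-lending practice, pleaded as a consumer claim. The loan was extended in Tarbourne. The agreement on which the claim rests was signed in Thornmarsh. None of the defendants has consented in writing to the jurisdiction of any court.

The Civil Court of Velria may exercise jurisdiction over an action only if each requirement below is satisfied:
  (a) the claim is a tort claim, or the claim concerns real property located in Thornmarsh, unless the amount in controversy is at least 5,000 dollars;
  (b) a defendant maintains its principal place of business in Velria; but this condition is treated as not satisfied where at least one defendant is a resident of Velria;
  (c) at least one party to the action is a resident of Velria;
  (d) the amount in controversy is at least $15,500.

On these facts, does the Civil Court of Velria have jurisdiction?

No

The Civil Court of Velria:
  (a) The claim is a consumer claim, not a tort claim; the claim does not concern real property — none of the alternatives is met. The proviso rescues it, though: the amount in controversy is USD 16,100, which meets the USD 5,000 floor. Met.
  (b) No defendant is a corporation. Not met.
  (c) Anika Brightmoor resides in Velria. Met.
  (d) The amount in controversy is USD 16,100, which meets the 15,500 dollars floor. Satisfied.
  → No jurisdiction.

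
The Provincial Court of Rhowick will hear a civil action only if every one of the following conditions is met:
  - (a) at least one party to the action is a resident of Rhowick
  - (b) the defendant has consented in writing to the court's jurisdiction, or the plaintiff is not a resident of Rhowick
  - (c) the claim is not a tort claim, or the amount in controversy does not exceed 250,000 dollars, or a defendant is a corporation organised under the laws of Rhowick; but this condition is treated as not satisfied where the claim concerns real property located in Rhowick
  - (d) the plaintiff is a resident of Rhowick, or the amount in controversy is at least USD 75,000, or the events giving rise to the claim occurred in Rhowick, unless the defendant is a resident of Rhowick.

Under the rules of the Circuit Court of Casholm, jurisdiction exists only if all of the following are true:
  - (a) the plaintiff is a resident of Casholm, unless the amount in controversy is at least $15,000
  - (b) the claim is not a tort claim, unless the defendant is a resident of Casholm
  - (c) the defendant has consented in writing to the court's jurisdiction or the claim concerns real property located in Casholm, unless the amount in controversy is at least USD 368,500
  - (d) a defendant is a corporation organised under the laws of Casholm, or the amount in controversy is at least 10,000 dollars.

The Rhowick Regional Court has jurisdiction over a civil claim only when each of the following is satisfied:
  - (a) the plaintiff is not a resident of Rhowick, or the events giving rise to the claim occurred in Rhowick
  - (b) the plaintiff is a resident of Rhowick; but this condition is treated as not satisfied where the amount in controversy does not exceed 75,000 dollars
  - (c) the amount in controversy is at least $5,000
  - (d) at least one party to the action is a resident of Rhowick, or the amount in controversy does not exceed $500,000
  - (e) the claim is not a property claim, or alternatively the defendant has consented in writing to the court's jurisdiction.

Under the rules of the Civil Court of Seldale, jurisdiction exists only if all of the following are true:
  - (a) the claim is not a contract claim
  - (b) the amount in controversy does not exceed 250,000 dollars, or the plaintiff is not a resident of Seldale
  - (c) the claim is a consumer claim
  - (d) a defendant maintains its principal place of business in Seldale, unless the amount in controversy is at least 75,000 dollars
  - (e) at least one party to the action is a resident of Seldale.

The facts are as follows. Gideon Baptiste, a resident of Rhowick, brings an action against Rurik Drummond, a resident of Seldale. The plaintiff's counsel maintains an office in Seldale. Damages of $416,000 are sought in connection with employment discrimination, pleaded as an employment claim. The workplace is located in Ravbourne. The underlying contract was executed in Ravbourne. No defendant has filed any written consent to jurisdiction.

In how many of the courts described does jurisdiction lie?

1

The Provincial Court of Rhowick:
  (a) Gideon Baptiste resides in Rhowick. Satisfied.
  (b) No such written consent has been filed; the plaintiff resides in Rhowick — none of the alternatives is met. Not satisfied.
  (c) The claim is an employment claim, not a tort claim — that alternative is enough. And the carve-out is inapplicable — the claim does not concern real property. Condition met.
  (d) The plaintiff resides in Rhowick, so this disjunct is met. Condition met.
  → Not every requirement is met — no jurisdiction.
The Circuit Court of Casholm:
  (a) The plaintiff resides in Rhowick, not Casholm. The proviso rescues it, though: the amount in controversy is $416,000, which meets the USD 15,000 floor. Met.
  (b) The claim is an employment claim, not a tort claim. Condition met.
  (c) No such written consent has been filed; the claim does not concern real property — none of the alternatives is met. But the amount in controversy is USD 416,000, which meets the 368,500 dollars floor, and the 'unless' clause therefore excuses the requirement. Condition met.
  (d) The amount in controversy is 416,000 dollars, which meets the USD 10,000 floor, which satisfies one of the alternatives. Met.
  → Jurisdiction lies.
The Rhowick Regional Court:
  (a) The plaintiff resides in Rhowick; the operative events occurred in Ravbourne, not Rhowick — every alternative fails. Fails.
  (b) The plaintiff resides in Rhowick. The carve-out does not apply: the amount in controversy is $416,000, above the 75,000 dollars ceiling. Met.
  (c) The amount in controversy is $416,000, which meets the 5,000 dollars floor. Met.
  (d) Gideon Baptiste resides in Rhowick, so one alternative holds. Condition met.
  (e) The claim is an employment claim, not a property claim — that alternative is enough. Satisfied.
  → Not every requirement is met — no jurisdiction.
The Civil Court of Seldale:
  (a) The claim is an employment claim, not a contract claim. Met.
  (b) The plaintiff resides in Rhowick, which is not Seldale, which satisfies one of the alternatives. Met.
  (c) The claim is an employment claim, not a consumer claim. Not satisfied.
  (d) No defendant is a corporation. But the amount in controversy is 416,000 dollars, which meets the $75,000 floor, and the 'unless' clause therefore excuses the requirement. Condition met.
  (e) Rurik Drummond resides in Seldale. Satisfied.
  → No jurisdiction.
Courts with jurisdiction: the Circuit Court of Casholm — 1 in total.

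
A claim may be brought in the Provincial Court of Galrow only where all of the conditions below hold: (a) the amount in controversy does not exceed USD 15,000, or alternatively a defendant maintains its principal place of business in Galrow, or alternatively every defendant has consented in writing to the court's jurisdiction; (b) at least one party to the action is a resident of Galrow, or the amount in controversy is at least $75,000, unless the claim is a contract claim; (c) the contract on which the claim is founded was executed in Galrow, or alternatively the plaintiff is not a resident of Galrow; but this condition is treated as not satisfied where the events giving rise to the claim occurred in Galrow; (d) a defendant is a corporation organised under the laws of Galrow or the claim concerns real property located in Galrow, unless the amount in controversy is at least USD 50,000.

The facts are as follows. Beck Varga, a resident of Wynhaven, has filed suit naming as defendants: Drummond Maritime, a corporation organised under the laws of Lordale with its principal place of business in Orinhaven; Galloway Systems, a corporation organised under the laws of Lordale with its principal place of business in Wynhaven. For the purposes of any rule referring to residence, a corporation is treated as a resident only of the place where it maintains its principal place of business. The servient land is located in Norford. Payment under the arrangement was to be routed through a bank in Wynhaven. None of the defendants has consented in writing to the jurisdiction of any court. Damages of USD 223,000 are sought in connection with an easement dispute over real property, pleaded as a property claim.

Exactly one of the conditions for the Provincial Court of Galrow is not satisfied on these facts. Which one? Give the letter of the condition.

(a)

The Provincial Court of Galrow:
  (a) The amount in controversy is 223,000 dollars, above the USD 15,000 ceiling; the corporate defendant(s) have their principal place of business in Orinhaven, Wynhaven, not Galrow; no such written consent has been filed — no alternative holds. Fails.
  (b) The amount in controversy is $223,000, which meets the $75,000 floor, so one alternative holds. Met.
  (c) The plaintiff resides in Wynhaven, which is not Galrow, so this disjunct is met. And the carve-out is inapplicable — the operative events occurred in Norford, not Galrow. Condition met.
  (d) The corporate defendant(s) are organised in Lordale, not Galrow; the property lies in Norford, not Galrow — none of the alternatives is met. However, the amount in controversy is USD 223,000, which meets the 50,000 dollars floor, so the 'unless' proviso supplies this condition. Condition met.
Only condition (a) fails.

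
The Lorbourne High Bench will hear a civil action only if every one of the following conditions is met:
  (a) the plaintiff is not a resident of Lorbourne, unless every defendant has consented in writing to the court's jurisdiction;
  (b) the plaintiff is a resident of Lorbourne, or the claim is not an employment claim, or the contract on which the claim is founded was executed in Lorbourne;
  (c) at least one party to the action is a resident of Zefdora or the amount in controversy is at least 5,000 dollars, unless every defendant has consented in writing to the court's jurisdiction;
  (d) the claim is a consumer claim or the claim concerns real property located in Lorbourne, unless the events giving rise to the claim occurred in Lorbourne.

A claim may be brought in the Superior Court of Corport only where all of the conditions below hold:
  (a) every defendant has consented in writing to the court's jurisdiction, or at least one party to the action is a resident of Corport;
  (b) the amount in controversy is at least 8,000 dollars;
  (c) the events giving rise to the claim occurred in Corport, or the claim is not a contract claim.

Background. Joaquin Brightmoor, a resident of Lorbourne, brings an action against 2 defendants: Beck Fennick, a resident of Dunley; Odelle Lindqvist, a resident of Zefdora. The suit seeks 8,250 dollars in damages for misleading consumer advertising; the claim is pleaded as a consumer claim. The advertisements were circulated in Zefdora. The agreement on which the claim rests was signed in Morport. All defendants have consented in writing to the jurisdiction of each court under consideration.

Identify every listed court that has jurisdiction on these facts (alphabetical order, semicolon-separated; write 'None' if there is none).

the Lorbourne High Bench; the Superior Court of Corport

The Lorbourne High Bench:
  (a) The plaintiff resides in Lorbourne. The proviso rescues it, though: every defendant has filed written consent. Met.
  (b) The plaintiff resides in Lorbourne, so this disjunct is met. Met.
  (c) Odelle Lindqvist resides in Zefdora — that alternative is enough. Met.
  (d) The claim is a consumer claim, so this disjunct is met. Condition met.
  → Jurisdiction lies.
The Superior Court of Corport:
  (a) Every defendant has filed written consent, so one alternative holds. Satisfied.
  (b) The amount in controversy is 8,250 dollars, which meets the $8,000 floor. Satisfied.
  (c) The claim is a consumer claim, not a contract claim, so one alternative holds. Satisfied.
  → Every requirement is satisfied — jurisdiction.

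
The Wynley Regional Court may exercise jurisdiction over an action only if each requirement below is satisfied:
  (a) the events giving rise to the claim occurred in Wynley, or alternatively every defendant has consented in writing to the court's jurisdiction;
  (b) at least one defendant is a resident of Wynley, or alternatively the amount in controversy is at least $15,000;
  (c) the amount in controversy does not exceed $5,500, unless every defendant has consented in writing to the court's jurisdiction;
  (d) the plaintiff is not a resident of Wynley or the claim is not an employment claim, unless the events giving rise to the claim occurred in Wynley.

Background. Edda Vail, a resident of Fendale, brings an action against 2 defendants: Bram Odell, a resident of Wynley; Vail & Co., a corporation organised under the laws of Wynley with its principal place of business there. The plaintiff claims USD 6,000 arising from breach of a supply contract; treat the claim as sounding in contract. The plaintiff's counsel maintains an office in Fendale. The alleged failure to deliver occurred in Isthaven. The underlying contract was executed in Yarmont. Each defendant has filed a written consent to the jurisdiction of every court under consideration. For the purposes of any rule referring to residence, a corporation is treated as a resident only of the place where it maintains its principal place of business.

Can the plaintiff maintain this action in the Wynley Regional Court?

The Wynley Regional Court:
  (a) Every defendant has filed written consent, which satisfies one of the alternatives. Satisfied.
  (b) Bram Odell resides in Wynley, so one alternative holds. Condition met.
  (c) The amount in controversy is USD 6,000, above the USD 5,500 ceiling. However, every defendant has filed written consent, so the 'unless' proviso supplies this condition. Condition met.
  (d) The plaintiff resides in Fendale, which is not Wynley, so this disjunct is met. Satisfied.
  → All conditions met; jurisdiction exists.

Yes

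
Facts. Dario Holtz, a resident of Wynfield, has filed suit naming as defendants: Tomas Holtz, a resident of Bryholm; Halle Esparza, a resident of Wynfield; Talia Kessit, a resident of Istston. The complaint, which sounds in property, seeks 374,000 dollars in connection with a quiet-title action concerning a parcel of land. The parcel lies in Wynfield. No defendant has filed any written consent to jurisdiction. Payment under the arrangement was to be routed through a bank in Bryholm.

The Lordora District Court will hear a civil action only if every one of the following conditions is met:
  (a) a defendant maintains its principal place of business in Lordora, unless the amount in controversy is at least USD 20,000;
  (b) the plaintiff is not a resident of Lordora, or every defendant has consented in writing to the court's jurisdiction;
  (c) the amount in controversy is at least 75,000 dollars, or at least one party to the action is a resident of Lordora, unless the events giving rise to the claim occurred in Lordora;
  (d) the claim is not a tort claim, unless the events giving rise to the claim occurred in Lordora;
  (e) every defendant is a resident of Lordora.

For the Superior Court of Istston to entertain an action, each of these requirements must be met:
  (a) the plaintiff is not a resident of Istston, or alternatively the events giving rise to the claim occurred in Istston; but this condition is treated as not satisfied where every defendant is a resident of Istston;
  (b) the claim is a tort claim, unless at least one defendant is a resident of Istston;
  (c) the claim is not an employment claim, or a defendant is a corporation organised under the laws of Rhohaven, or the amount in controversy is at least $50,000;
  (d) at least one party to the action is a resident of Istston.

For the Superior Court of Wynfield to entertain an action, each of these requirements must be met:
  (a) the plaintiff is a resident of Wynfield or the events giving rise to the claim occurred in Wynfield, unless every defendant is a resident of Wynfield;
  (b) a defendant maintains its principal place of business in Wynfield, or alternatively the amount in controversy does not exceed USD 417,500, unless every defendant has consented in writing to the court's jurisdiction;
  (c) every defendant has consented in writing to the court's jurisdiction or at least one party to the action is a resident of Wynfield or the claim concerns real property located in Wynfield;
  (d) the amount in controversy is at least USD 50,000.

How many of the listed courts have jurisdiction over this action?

2

The Lordora District Court:
  (a) No defendant is a corporation. However, the amount in controversy is USD 374,000, which meets the 20,000 dollars floor, so the 'unless' proviso supplies this condition. Satisfied.
  (b) The plaintiff resides in Wynfield, which is not Lordora, so this disjunct is met. Condition met.
  (c) The amount in controversy is USD 374,000, which meets the USD 75,000 floor, so one alternative holds. Met.
  (d) The claim is a property claim, not a tort claim. Condition met.
  (e) The defendants reside as follows — Tomas Holtz in Bryholm, Halle Esparza in Wynfield, Talia Kessit in Istston — not all in Lordora. Fails.
  → The court lacks jurisdiction.
The Superior Court of Istston:
  (a) The plaintiff resides in Wynfield, which is not Istston, which satisfies one of the alternatives. The carve-out does not apply: the defendants reside as follows — Tomas Holtz in Bryholm, Halle Esparza in Wynfield, Talia Kessit in Istston — not all in Istston. Met.
  (b) The claim is a property claim, not a tort claim. However, Talia Kessit resides in Istston, so the 'unless' proviso supplies this condition. Satisfied.
  (c) The claim is a property claim, not an employment claim — that alternative is enough. Condition met.
  (d) Talia Kessit resides in Istston. Satisfied.
  → The court has jurisdiction.
The Superior Court of Wynfield:
  (a) The plaintiff resides in Wynfield, so this disjunct is met. Satisfied.
  (b) The amount in controversy is USD 374,000, within the 417,500 dollars ceiling — that alternative is enough. Condition met.
  (c) Dario Holtz resides in Wynfield, so one alternative holds. Condition met.
  (d) The amount in controversy is USD 374,000, which meets the 50,000 dollars floor. Met.
  → The court has jurisdiction.
Courts with jurisdiction: the Superior Court of Istston, the Superior Court of Wynfield — 2 in total.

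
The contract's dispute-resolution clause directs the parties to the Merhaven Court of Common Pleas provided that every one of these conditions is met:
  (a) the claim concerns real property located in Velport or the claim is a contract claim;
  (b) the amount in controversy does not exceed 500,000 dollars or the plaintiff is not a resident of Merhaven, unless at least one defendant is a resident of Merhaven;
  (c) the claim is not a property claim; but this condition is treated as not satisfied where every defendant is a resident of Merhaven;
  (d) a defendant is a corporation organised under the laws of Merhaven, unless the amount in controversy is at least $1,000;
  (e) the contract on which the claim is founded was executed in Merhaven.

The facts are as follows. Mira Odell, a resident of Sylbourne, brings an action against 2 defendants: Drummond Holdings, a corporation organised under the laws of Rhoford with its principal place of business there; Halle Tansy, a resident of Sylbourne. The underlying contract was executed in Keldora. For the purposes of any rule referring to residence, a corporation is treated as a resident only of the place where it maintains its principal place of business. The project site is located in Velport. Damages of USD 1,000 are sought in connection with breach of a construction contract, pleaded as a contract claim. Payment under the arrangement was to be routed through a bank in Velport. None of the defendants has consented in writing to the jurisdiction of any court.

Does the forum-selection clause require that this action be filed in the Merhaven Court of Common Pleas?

The Merhaven Court of Common Pleas:
  (a) The claim is a contract claim, so this disjunct is met. Satisfied.
  (b) The amount in controversy is USD 1,000, within the USD 500,000 ceiling, so this disjunct is met. Met.
  (c) The claim is a contract claim, not a property claim. The carve-out does not apply: the defendants reside as follows — Drummond Holdings in Rhoford, Halle Tansy in Sylbourne — not all in Merhaven. Met.
  (d) The corporate defendant(s) are organised in Rhoford, not Merhaven. But the amount in controversy is 1,000 dollars, which meets the 1,000 dollars floor, and the 'unless' clause therefore excuses the requirement. Met.
  (e) The contract was executed in Keldora, not Merhaven. Not satisfied.
  → The clause does not apply.

No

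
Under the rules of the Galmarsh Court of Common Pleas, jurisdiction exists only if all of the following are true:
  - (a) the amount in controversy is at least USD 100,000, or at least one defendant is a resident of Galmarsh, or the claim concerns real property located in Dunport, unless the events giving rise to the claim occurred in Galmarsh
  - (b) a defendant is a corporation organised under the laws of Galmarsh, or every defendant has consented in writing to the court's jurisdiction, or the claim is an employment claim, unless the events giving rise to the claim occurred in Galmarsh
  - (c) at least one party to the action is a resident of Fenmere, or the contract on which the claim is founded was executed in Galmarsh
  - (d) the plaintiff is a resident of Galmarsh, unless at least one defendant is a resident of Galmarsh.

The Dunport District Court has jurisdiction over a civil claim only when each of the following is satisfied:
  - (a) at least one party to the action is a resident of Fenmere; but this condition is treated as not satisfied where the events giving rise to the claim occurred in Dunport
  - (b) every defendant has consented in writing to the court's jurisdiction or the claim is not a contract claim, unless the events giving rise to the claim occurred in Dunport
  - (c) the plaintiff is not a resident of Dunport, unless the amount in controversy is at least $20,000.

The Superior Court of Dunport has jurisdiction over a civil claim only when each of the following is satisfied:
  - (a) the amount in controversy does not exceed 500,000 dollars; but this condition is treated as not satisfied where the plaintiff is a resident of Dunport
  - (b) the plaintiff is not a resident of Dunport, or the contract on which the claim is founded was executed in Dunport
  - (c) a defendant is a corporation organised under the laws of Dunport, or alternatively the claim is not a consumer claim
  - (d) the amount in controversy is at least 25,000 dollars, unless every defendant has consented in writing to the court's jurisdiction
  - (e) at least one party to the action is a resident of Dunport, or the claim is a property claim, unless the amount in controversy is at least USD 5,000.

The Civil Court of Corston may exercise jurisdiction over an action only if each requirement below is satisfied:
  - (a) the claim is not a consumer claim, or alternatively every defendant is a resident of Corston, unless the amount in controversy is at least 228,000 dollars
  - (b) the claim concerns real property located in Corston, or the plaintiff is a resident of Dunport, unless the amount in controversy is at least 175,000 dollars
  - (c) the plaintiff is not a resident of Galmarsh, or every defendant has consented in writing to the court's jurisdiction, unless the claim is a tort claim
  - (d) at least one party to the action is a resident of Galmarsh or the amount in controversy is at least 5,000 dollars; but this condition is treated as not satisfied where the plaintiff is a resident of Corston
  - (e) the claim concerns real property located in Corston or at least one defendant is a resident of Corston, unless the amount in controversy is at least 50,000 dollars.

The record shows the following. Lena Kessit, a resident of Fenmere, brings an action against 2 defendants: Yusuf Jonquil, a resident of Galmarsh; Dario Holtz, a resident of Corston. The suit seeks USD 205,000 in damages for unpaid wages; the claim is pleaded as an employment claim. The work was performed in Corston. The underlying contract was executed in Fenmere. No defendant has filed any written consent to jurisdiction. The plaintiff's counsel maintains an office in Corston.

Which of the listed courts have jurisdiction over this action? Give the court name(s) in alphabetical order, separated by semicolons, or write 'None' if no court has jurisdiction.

The Galmarsh Court of Common Pleas:
  (a) The amount in controversy is 205,000 dollars, which meets the USD 100,000 floor — that alternative is enough. Met.
  (b) The claim is an employment claim, which satisfies one of the alternatives. Satisfied.
  (c) Lena Kessit resides in Fenmere, which satisfies one of the alternatives. Condition met.
  (d) The plaintiff resides in Fenmere, not Galmarsh. But Yusuf Jonquil resides in Galmarsh, and the 'unless' clause therefore excuses the requirement. Met.
  → Jurisdiction lies.
The Dunport District Court:
  (a) Lena Kessit resides in Fenmere. The carve-out does not apply: the operative events occurred in Corston, not Dunport. Satisfied.
  (b) The claim is an employment claim, not a contract claim — that alternative is enough. Satisfied.
  (c) The plaintiff resides in Fenmere, which is not Dunport. Condition met.
  → Every requirement is satisfied — jurisdiction.
The Superior Court of Dunport:
  (a) The amount in controversy is 205,000 dollars, within the $500,000 ceiling. And the carve-out is inapplicable — the plaintiff resides in Fenmere, not Dunport. Condition met.
  (b) The plaintiff resides in Fenmere, which is not Dunport, so one alternative holds. Condition met.
  (c) The claim is an employment claim, not a consumer claim, so this disjunct is met. Satisfied.
  (d) The amount in controversy is 205,000 dollars, which meets the $25,000 floor. Satisfied.
  (e) No party resides in Dunport; the claim is an employment claim, not a property claim — no alternative holds. However, the amount in controversy is $205,000, which meets the $5,000 floor, so the 'unless' proviso supplies this condition. Condition met.
  → All conditions met; jurisdiction exists.
The Civil Court of Corston:
  (a) The claim is an employment claim, not a consumer claim — that alternative is enough. Satisfied.
  (b) The claim does not concern real property; the plaintiff resides in Fenmere, not Dunport — no alternative holds. The proviso rescues it, though: the amount in controversy is 205,000 dollars, which meets the $175,000 floor. Met.
  (c) The plaintiff resides in Fenmere, which is not Galmarsh, so one alternative holds. Met.
  (d) Yusuf Jonquil resides in Galmarsh, so this disjunct is met. The carve-out does not apply: the plaintiff resides in Fenmere, not Corston. Condition met.
  (e) Dario Holtz resides in Corston, which satisfies one of the alternatives. Condition met.
  → The court has jurisdiction.

the Civil Court of Corston; the Dunport District Court; the Galmarsh Court of Common Pleas; the Superior Court of Dunport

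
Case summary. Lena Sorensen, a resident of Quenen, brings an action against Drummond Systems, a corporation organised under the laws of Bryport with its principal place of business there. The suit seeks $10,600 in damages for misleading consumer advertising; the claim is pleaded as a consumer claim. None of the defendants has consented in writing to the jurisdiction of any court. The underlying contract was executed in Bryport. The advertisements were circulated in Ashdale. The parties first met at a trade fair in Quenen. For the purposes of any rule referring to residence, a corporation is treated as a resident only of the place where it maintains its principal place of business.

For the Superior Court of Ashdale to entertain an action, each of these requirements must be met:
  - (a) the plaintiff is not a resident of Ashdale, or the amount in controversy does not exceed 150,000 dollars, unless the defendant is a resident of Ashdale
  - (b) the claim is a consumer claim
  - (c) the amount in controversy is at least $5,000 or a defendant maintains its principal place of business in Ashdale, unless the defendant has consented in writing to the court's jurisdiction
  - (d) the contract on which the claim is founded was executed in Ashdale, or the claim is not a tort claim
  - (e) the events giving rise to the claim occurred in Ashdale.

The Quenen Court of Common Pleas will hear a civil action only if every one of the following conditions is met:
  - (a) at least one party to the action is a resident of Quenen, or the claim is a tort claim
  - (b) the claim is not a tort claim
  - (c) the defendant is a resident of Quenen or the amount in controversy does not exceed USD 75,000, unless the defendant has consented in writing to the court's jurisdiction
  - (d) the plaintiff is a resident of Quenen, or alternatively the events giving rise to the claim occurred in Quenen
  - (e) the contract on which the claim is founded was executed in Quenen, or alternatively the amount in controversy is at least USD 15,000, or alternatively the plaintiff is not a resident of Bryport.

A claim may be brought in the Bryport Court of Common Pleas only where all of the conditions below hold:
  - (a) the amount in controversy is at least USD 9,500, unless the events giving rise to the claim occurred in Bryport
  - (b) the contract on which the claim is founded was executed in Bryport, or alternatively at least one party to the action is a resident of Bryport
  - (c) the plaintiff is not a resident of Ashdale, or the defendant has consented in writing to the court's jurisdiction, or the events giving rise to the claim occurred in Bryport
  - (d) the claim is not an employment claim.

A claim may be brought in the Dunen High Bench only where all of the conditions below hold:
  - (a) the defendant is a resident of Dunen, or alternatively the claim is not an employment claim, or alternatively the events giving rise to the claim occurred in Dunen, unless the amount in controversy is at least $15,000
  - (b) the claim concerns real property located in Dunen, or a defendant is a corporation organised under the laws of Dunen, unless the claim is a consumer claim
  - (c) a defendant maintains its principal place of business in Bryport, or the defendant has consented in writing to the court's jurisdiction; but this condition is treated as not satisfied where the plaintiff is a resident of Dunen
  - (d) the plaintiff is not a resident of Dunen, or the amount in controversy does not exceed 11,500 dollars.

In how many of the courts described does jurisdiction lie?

The Superior Court of Ashdale:
  (a) The plaintiff resides in Quenen, which is not Ashdale, which satisfies one of the alternatives. Satisfied.
  (b) The claim is a consumer claim. Met.
  (c) The amount in controversy is $10,600, which meets the $5,000 floor, so one alternative holds. Condition met.
  (d) The claim is a consumer claim, not a tort claim — that alternative is enough. Satisfied.
  (e) The operative events occurred in Ashdale. Condition met.
  → Every requirement is satisfied — jurisdiction.
The Quenen Court of Common Pleas:
  (a) Lena Sorensen resides in Quenen — that alternative is enough. Met.
  (b) The claim is a consumer claim, not a tort claim. Satisfied.
  (c) The amount in controversy is $10,600, within the $75,000 ceiling, so this disjunct is met. Satisfied.
  (d) The plaintiff resides in Quenen — that alternative is enough. Condition met.
  (e) The plaintiff resides in Quenen, which is not Bryport, which satisfies one of the alternatives. Condition met.
  → Every requirement is satisfied — jurisdiction.
The Bryport Court of Common Pleas:
  (a) The amount in controversy is USD 10,600, which meets the 9,500 dollars floor. Met.
  (b) The contract was executed in Bryport, which satisfies one of the alternatives. Satisfied.
  (c) The plaintiff resides in Quenen, which is not Ashdale — that alternative is enough. Met.
  (d) The claim is a consumer claim, not an employment claim. Condition met.
  → The court has jurisdiction.
The Dunen High Bench:
  (a) The claim is a consumer claim, not an employment claim, so one alternative holds. Satisfied.
  (b) The claim does not concern real property; the corporate defendant(s) are organised in Bryport, not Dunen — none of the alternatives is met. But the claim is a consumer claim, and the 'unless' clause therefore excuses the requirement. Satisfied.
  (c) Drummond Systems has its principal place of business in Bryport, which satisfies one of the alternatives. And the carve-out is inapplicable — the plaintiff resides in Quenen, not Dunen. Met.
  (d) The plaintiff resides in Quenen, which is not Dunen, so one alternative holds. Met.
  → All conditions met; jurisdiction exists.
Courts with jurisdiction: the Superior Court of Ashdale, the Quenen Court of Common Pleas, the Bryport Court of Common Pleas, the Dunen High Bench — 4 in total.

4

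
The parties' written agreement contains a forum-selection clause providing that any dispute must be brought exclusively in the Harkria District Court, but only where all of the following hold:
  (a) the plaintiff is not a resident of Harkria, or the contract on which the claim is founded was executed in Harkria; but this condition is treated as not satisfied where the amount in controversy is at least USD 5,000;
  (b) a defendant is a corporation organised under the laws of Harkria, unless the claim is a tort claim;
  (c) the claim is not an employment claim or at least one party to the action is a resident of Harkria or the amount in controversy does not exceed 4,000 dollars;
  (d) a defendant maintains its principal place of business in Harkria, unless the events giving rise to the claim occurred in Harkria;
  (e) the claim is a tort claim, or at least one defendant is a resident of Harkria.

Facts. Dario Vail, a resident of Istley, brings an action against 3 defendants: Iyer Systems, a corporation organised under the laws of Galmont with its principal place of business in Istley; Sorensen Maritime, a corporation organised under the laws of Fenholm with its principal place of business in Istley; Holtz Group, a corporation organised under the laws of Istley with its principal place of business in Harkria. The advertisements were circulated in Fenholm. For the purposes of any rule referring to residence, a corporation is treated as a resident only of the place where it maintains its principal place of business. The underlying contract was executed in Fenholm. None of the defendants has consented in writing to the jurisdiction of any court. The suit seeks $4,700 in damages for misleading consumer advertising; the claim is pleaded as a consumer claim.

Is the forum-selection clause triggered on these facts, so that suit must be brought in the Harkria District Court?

No

The Harkria District Court:
  (a) The plaintiff resides in Istley, which is not Harkria, which satisfies one of the alternatives. And the carve-out is inapplicable — the amount in controversy is $4,700, below the USD 5,000 floor. Met.
  (b) The corporate defendant(s) are organised in Fenholm, Galmont, Istley, not Harkria. The proviso offers no rescue either, since the claim is a consumer claim, not a tort claim. Not met.
  (c) The claim is a consumer claim, not an employment claim, which satisfies one of the alternatives. Condition met.
  (d) Holtz Group has its principal place of business in Harkria. Satisfied.
  (e) Holtz Group resides in Harkria, so this disjunct is met. Condition met.
  → The clause does not apply.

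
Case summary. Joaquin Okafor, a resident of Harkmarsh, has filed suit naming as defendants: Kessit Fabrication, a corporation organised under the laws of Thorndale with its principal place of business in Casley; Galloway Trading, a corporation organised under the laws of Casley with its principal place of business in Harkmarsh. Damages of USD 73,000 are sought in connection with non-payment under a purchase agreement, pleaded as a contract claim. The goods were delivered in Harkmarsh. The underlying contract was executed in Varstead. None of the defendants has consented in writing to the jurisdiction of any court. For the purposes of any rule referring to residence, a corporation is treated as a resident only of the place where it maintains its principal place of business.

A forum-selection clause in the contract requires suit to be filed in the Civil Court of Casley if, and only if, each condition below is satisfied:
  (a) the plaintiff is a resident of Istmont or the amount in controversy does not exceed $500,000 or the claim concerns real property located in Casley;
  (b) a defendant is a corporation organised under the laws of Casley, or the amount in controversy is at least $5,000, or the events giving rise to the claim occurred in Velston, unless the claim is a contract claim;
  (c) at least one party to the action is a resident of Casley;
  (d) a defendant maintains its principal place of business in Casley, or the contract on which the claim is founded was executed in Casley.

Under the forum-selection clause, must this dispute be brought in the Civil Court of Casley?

Yes

The Civil Court of Casley:
  (a) The amount in controversy is USD 73,000, within the 500,000 dollars ceiling, which satisfies one of the alternatives. Satisfied.
  (b) Galloway Trading is organised under the laws of Casley — that alternative is enough. Met.
  (c) Kessit Fabrication resides in Casley. Satisfied.
  (d) Kessit Fabrication has its principal place of business in Casley, so this disjunct is met. Met.
  → Forum clause is triggered.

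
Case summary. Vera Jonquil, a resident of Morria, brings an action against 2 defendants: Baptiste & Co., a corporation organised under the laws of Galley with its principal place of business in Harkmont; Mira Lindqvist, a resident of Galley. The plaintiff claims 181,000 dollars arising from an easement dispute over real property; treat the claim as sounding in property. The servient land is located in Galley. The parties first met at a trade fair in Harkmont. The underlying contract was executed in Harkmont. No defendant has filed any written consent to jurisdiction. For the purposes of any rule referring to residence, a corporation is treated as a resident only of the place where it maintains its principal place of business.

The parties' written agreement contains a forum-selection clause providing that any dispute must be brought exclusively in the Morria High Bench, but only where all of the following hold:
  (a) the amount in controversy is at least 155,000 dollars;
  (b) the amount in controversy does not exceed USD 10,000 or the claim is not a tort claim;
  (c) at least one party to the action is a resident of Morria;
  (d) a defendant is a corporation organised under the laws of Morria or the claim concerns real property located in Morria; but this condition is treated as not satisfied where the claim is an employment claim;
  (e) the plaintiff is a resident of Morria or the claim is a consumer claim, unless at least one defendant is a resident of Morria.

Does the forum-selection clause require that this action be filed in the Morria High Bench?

The Morria High Bench:
  (a) The amount in controversy is 181,000 dollars, which meets the 155,000 dollars floor. Condition met.
  (b) The claim is a property claim, not a tort claim, so one alternative holds. Satisfied.
  (c) Vera Jonquil resides in Morria. Met.
  (d) The corporate defendant(s) are organised in Galley, not Morria; the property lies in Galley, not Morria — none of the alternatives is met. Condition not met.
  (e) The plaintiff resides in Morria — that alternative is enough. Met.
  → The clause does not apply.

No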